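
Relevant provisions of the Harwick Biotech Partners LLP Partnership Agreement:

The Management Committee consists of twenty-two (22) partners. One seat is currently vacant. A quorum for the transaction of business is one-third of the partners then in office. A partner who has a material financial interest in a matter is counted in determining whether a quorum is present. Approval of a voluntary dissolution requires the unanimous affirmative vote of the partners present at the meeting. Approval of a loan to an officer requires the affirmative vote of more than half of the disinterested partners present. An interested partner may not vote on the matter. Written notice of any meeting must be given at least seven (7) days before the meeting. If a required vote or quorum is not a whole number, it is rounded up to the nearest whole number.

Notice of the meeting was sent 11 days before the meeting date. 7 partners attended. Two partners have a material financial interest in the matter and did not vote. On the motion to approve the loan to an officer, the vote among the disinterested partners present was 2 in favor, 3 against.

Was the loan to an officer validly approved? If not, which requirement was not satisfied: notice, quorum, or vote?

Notice: 11 days given; 7 required (11 ≥ 7). Satisfied.
Quorum: 7 present (interested partners count toward quorum); quorum is 7. Satisfied.
Vote: the loan to an officer requires a majority of the disinterested partners present (7 − 2 = 5). A majority of 5 is 3, so 3 affirmative votes are needed; 2 voted in favor. Not satisfied.

Invalid — vote requirement not satisfied.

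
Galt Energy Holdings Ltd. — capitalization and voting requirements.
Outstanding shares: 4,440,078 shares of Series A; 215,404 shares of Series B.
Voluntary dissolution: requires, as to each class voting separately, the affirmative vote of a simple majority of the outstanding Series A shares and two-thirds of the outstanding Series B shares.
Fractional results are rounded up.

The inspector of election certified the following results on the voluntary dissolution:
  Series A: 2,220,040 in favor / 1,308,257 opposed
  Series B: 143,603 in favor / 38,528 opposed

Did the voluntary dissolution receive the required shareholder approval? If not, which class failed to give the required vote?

Series A: a majority of 4440078 is 2220040; 2,220,040 required, 2,220,040 in favor — approved.
Series B: 2/3 of 215404 = 143602.67, rounded up to 143603; 143,603 required, 143,603 in favor — approved.

Approved — every class gave the required vote.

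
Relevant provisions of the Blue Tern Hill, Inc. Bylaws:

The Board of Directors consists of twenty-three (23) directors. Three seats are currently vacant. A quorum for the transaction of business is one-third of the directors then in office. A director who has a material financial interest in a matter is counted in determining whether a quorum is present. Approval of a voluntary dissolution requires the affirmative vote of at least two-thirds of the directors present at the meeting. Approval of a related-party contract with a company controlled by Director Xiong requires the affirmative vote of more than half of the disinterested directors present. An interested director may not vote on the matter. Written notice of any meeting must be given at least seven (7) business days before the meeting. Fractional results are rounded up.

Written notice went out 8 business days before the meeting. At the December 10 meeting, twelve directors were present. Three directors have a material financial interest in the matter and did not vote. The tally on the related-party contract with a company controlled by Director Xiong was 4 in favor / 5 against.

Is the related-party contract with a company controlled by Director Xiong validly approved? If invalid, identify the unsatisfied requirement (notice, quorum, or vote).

Notice: 8 business days given; 7 required (8 ≥ 7). Satisfied.
Quorum: 12 present (interested directors count toward quorum); quorum is 7. Satisfied.
Vote: the related-party contract with a company controlled by Director Xiong requires a majority of the disinterested directors present (12 − 3 = 9). A majority of 9 is 5, so 5 affirmative votes are needed; 4 voted in favor. Not satisfied.

Invalid — vote requirement not satisfied.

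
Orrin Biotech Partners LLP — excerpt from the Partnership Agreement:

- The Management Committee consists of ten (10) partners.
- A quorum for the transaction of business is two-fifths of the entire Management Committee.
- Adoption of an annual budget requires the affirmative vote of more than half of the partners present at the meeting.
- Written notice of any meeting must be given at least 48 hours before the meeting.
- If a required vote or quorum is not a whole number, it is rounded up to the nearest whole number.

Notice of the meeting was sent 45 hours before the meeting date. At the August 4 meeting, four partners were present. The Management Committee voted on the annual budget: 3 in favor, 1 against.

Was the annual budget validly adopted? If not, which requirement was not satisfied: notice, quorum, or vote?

Invalid — notice requirement not satisfied.

Notice: 45 hours given; 48 required (45 < 48). Not satisfied.
Quorum: 4 present; quorum is 4. Satisfied.
Vote: the annual budget requires a majority of the partners present (4). A majority of 4 is 3, so 3 affirmative votes are needed; 3 voted in favor. Satisfied.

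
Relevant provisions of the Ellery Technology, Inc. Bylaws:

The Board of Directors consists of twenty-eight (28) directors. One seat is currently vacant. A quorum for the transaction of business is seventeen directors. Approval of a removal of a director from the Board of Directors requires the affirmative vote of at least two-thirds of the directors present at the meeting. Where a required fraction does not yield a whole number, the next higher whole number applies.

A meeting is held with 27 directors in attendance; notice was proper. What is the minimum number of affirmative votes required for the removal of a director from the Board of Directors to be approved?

The removal of a director from the Board of Directors requires two-thirds of the directors present (27).
2/3 of 27 = 18.

18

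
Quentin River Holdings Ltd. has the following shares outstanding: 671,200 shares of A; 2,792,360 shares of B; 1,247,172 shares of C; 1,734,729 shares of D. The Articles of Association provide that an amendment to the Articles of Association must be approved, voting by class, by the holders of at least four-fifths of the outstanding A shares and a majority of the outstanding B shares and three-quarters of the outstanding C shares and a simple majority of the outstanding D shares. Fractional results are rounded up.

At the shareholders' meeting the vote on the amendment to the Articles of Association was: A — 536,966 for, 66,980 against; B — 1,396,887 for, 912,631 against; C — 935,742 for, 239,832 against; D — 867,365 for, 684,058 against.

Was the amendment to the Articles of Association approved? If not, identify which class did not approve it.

Approved — every class gave the required vote.

A: 4/5 of 671200 = 536960; 536,960 required, 536,966 in favor — approved.
B: a majority of 2792360 is 1396181; 1,396,181 required, 1,396,887 in favor — approved.
C: 3/4 of 1247172 = 935379; 935,379 required, 935,742 in favor — approved.
D: a majority of 1734729 is 867365; 867,365 required, 867,365 in favor — approved.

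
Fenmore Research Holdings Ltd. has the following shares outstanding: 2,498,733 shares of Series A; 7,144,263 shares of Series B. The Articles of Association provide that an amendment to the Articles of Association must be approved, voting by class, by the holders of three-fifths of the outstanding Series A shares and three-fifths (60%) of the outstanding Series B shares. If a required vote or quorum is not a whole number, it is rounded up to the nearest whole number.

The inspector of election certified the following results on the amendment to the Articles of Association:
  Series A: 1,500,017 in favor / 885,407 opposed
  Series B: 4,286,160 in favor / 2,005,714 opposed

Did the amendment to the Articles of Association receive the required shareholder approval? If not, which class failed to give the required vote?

Not approved — the Series B shares did not give the required vote.

Series A: 3/5 of 2498733 = 1499239.80, rounded up to 1499240; 1,499,240 required, 1,500,017 in favor — approved.
Series B: 3/5 of 7144263 = 4286557.80, rounded up to 4286558; 4,286,558 required, 4,286,160 in favor — not approved.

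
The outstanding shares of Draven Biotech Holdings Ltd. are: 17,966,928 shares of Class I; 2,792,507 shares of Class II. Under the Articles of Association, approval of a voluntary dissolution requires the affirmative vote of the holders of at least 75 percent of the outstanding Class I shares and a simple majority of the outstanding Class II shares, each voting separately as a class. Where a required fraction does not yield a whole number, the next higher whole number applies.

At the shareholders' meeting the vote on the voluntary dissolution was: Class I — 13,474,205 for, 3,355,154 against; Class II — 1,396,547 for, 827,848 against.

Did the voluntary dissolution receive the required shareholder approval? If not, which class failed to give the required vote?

Not approved — the Class I shares did not give the required vote.

Class I: 3/4 of 17966928 = 13475196; 13,475,196 required, 13,474,205 in favor — not approved.
Class II: a majority of 2792507 is 1396254; 1,396,254 required, 1,396,547 in favor — approved.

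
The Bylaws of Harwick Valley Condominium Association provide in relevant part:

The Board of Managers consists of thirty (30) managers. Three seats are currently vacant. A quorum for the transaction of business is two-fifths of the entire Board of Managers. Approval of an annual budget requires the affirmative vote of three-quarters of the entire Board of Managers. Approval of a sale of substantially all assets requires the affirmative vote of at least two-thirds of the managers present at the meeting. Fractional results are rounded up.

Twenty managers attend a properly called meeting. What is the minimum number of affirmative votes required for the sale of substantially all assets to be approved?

14

The sale of substantially all assets requires two-thirds of the managers present (20).
2/3 of 20 = 13.33, rounded up to 14.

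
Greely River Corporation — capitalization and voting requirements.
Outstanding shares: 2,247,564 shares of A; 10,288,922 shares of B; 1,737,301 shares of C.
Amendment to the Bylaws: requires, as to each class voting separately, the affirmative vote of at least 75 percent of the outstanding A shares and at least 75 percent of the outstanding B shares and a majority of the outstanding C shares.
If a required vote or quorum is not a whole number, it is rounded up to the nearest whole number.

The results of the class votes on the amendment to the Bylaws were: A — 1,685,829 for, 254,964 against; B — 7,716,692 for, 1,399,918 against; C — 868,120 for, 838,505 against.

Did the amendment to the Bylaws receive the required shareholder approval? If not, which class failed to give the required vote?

A: 3/4 of 2247564 = 1685673; 1,685,673 required, 1,685,829 in favor — approved.
B: 3/4 of 10288922 = 7716691.50, rounded up to 7716692; 7,716,692 required, 7,716,692 in favor — approved.
C: a majority of 1737301 is 868651; 868,651 required, 868,120 in favor — not approved.

Not approved — the C shares did not give the required vote.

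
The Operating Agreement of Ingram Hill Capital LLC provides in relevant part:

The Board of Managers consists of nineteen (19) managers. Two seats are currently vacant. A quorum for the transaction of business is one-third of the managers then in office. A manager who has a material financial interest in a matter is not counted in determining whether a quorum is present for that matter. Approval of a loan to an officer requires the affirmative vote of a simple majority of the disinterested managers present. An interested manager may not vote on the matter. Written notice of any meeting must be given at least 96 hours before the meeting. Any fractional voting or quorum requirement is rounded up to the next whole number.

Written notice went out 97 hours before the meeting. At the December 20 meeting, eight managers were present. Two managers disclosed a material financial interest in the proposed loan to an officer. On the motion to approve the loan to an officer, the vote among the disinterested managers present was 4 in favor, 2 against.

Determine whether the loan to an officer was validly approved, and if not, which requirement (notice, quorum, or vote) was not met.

Valid — all requirements satisfied.

Notice: 97 hours given; 96 required (97 ≥ 96). Satisfied.
Quorum: 8 present, but the 2 interested managers do not count, leaving 6. Quorum is 6. Satisfied.
Vote: the loan to an officer requires a majority of the disinterested managers present (8 − 2 = 6). A majority of 6 is 4, so 4 affirmative votes are needed; 4 voted in favor. Satisfied.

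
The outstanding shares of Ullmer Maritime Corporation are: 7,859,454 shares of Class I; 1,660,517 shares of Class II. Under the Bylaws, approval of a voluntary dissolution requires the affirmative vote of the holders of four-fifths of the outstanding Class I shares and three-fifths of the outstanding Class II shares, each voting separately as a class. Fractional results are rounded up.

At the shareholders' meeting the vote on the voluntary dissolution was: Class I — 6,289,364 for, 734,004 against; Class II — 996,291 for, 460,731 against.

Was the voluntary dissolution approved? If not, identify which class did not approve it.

Not approved — the Class II shares did not give the required vote.

Class I: 4/5 of 7859454 = 6287563.20, rounded up to 6287564; 6,287,564 required, 6,289,364 in favor — approved.
Class II: 3/5 of 1660517 = 996310.20, rounded up to 996311; 996,311 required, 996,291 in favor — not approved.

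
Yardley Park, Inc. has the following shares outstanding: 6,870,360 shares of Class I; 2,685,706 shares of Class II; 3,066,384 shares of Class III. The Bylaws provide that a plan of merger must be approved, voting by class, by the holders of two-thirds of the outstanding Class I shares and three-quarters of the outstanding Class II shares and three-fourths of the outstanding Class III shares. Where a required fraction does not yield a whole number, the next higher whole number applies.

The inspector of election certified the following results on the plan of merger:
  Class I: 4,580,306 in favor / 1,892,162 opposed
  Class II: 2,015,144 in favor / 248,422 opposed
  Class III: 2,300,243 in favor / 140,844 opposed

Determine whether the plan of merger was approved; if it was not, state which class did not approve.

Class I: 2/3 of 6870360 = 4580240; 4,580,240 required, 4,580,306 in favor — approved.
Class II: 3/4 of 2685706 = 2014279.50, rounded up to 2014280; 2,014,280 required, 2,015,144 in favor — approved.
Class III: 3/4 of 3066384 = 2299788; 2,299,788 required, 2,300,243 in favor — approved.

Approved — every class gave the required vote.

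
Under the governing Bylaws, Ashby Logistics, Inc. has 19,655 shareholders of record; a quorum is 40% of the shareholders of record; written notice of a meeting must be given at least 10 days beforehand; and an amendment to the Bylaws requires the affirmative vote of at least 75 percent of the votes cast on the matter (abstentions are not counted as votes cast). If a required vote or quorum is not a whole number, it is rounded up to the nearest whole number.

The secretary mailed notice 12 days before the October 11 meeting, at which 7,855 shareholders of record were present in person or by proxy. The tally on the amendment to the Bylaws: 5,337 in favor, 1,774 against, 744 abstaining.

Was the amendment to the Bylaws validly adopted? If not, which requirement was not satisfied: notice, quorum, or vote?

Notice: 12 days given; 10 required. Satisfied.
Quorum: 40% of 19,655 = 7,862; 7,855 present. Not satisfied.
Vote: requires three-fourths of the votes cast (7,855 − 744 abstaining = 7,111); 3/4 of 7111 = 5333.25, rounded up to 5334, so 5,334 needed; 5,337 in favor. Satisfied.

Invalid — quorum requirement not satisfied.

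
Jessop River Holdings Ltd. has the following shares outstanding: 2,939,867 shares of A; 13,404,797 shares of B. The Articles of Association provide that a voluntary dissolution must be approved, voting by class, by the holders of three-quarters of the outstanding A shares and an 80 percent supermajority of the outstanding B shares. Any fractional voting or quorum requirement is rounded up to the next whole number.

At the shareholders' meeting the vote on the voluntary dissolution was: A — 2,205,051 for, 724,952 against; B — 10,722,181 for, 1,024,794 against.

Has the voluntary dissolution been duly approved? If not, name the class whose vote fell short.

Not approved — the B shares did not give the required vote.

A: 3/4 of 2939867 = 2204900.25, rounded up to 2204901; 2,204,901 required, 2,205,051 in favor — approved.
B: 4/5 of 13404797 = 10723837.60, rounded up to 10723838; 10,723,838 required, 10,722,181 in favor — not approved.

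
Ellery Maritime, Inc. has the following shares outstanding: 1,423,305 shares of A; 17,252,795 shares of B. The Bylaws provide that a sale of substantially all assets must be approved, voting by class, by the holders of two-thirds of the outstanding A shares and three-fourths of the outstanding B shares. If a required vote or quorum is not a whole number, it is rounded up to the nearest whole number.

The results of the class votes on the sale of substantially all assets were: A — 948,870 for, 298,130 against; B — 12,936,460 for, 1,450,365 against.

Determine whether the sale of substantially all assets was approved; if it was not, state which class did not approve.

A: 2/3 of 1423305 = 948870; 948,870 required, 948,870 in favor — approved.
B: 3/4 of 17252795 = 12939596.25, rounded up to 12939597; 12,939,597 required, 12,936,460 in favor — not approved.

Not approved — the B shares did not give the required vote.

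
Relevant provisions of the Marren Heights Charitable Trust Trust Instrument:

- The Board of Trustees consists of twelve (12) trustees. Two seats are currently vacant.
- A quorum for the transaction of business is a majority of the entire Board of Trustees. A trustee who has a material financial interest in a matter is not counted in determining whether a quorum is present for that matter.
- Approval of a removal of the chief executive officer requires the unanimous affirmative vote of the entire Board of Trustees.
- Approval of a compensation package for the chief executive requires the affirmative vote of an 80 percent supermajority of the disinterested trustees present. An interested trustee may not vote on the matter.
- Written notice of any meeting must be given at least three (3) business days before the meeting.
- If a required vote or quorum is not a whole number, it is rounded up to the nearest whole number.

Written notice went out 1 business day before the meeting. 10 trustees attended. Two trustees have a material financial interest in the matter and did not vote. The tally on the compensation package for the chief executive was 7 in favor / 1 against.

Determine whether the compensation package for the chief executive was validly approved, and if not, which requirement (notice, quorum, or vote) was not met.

Notice: 1 business day given; 3 required (1 < 3). Not satisfied.
Quorum: 10 present, but the 2 interested trustees do not count, leaving 8. Quorum is 7. Satisfied.
Vote: the compensation package for the chief executive requires four-fifths of the disinterested trustees present (10 − 2 = 8). 4/5 of 8 = 6.40, rounded up to 7, so 7 affirmative votes are needed; 7 voted in favor. Satisfied.

Invalid — notice requirement not satisfied.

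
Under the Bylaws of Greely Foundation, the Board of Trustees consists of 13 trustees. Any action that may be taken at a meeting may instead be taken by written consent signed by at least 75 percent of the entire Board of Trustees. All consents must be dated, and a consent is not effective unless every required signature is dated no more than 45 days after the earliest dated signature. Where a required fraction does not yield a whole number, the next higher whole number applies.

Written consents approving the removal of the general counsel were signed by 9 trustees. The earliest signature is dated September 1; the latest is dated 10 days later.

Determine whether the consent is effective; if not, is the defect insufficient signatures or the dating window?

Signatures required: at least 75 percent of 13 — 3/4 of 13 = 9.75, rounded up to 10, so 10 needed; 9 signed. Insufficient.
Dating window: the latest signature is 10 days after the earliest; the limit is 45 days. Within the window.

Not effective — insufficient signatures.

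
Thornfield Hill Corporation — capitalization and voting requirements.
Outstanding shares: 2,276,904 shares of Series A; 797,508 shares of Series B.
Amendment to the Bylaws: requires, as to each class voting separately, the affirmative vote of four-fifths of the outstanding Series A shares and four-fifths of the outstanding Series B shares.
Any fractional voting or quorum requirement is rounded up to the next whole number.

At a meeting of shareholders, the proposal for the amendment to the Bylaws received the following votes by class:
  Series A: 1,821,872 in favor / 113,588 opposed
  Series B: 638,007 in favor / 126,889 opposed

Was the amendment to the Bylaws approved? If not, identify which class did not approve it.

Series A: 4/5 of 2276904 = 1821523.20, rounded up to 1821524; 1,821,524 required, 1,821,872 in favor — approved.
Series B: 4/5 of 797508 = 638006.40, rounded up to 638007; 638,007 required, 638,007 in favor — approved.

Approved — every class gave the required vote.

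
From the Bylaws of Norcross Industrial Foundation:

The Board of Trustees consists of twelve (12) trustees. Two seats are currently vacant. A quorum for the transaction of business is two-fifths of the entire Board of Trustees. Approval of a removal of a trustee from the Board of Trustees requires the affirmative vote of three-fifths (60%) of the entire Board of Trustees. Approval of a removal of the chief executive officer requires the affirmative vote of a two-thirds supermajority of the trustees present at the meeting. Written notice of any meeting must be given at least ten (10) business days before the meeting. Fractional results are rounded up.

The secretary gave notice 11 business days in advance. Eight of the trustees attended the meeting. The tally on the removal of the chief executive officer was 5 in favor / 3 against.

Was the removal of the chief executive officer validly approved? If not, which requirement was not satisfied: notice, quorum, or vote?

Invalid — vote requirement not satisfied.

Notice: 11 business days given; 10 required (11 ≥ 10). Satisfied.
Quorum: 8 present; quorum is 5. Satisfied.
Vote: the removal of the chief executive officer requires two-thirds of the trustees present (8). 2/3 of 8 = 5.33, rounded up to 6, so 6 affirmative votes are needed; 5 voted in favor. Not satisfied.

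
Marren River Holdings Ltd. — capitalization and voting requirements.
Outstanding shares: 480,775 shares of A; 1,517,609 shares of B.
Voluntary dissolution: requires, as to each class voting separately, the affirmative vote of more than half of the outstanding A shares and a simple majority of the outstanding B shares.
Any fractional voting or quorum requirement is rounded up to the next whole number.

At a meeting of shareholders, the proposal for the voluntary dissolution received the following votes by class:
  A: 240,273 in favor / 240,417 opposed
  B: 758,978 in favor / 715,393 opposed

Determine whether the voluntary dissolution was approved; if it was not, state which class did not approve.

Not approved — the A shares did not give the required vote.

A: a majority of 480775 is 240388; 240,388 required, 240,273 in favor — not approved.
B: a majority of 1517609 is 758805; 758,805 required, 758,978 in favor — approved.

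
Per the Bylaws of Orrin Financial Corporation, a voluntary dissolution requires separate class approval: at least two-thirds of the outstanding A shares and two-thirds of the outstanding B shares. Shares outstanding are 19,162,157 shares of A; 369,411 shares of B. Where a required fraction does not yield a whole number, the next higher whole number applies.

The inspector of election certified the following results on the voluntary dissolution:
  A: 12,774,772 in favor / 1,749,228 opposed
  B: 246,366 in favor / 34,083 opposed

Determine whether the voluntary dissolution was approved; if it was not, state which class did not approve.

Approved — every class gave the required vote.

A: 2/3 of 19162157 = 12774771.33, rounded up to 12774772; 12,774,772 required, 12,774,772 in favor — approved.
B: 2/3 of 369411 = 246274; 246,274 required, 246,366 in favor — approved.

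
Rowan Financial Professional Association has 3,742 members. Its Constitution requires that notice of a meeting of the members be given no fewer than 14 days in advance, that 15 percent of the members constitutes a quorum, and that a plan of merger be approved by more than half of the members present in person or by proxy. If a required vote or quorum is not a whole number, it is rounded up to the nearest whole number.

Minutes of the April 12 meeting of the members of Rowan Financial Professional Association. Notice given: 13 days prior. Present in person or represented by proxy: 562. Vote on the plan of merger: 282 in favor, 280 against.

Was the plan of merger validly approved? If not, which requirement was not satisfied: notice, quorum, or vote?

Notice: 13 days given; 14 required. Not satisfied.
Quorum: 15% of 3,742 = 561.30, rounded up to 562; 562 present. Satisfied.
Vote: requires a majority of those present (562); a majority of 562 is 282, so 282 needed; 282 in favor. Satisfied.

Invalid — notice requirement not satisfied.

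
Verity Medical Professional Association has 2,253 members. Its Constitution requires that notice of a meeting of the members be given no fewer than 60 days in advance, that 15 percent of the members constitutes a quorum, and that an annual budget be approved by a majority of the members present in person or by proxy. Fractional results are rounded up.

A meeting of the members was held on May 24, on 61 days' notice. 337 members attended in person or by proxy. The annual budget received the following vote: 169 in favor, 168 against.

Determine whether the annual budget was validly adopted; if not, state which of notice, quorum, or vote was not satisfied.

Invalid — quorum requirement not satisfied.

Notice: 61 days given; 60 required. Satisfied.
Quorum: 15% of 2,253 = 337.95, rounded up to 338; 337 present. Not satisfied.
Vote: requires a majority of those present (337); a majority of 337 is 169, so 169 needed; 169 in favor. Satisfied.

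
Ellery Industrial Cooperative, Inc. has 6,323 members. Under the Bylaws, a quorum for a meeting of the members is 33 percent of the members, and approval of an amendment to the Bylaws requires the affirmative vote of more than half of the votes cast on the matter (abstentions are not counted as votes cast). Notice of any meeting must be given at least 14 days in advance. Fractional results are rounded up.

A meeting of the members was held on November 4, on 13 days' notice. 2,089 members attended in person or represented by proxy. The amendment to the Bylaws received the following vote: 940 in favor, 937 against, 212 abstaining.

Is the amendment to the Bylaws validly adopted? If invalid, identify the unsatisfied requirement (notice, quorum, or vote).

Invalid — notice requirement not satisfied.

Notice: 13 days given; 14 required. Not satisfied.
Quorum: 33% of 6,323 = 2,086.59, rounded up to 2,087; 2,089 present. Satisfied.
Vote: requires a majority of the votes cast (2,089 − 212 abstaining = 1,877); a majority of 1877 is 939, so 939 needed; 940 in favor. Satisfied.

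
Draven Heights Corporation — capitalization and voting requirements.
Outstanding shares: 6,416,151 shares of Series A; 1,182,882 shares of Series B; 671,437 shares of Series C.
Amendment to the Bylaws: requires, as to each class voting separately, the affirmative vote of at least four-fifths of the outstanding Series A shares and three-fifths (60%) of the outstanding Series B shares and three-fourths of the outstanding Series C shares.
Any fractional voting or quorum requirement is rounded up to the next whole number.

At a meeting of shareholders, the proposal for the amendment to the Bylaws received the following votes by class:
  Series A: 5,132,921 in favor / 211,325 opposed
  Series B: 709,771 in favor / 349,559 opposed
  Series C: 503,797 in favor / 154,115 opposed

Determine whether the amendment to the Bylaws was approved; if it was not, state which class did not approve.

Approved — every class gave the required vote.

Series A: 4/5 of 6416151 = 5132920.80, rounded up to 5132921; 5,132,921 required, 5,132,921 in favor — approved.
Series B: 3/5 of 1182882 = 709729.20, rounded up to 709730; 709,730 required, 709,771 in favor — approved.
Series C: 3/4 of 671437 = 503577.75, rounded up to 503578; 503,578 required, 503,797 in favor — approved.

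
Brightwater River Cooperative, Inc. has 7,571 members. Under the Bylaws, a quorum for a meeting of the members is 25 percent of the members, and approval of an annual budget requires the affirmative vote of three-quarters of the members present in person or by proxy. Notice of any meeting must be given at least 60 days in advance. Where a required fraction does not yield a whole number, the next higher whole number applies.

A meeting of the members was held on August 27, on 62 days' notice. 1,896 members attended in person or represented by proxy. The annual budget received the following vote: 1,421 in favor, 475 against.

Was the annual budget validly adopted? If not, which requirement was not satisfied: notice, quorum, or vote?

Invalid — vote requirement not satisfied.

Notice: 62 days given; 60 required. Satisfied.
Quorum: 25% of 7,571 = 1,892.75, rounded up to 1,893; 1,896 present. Satisfied.
Vote: requires three-fourths of those present (1,896); 3/4 of 1896 = 1422, so 1,422 needed; 1,421 in favor. Not satisfied.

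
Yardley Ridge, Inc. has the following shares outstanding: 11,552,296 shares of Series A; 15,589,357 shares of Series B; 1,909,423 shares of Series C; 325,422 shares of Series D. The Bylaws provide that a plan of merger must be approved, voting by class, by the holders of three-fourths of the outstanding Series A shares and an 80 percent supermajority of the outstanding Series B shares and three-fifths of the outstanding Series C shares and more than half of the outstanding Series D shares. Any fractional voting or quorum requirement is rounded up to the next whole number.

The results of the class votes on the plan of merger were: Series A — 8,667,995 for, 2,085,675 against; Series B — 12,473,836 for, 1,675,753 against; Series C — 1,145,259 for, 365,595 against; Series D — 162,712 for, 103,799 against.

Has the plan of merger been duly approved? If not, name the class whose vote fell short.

Series A: 3/4 of 11552296 = 8664222; 8,664,222 required, 8,667,995 in favor — approved.
Series B: 4/5 of 15589357 = 12471485.60, rounded up to 12471486; 12,471,486 required, 12,473,836 in favor — approved.
Series C: 3/5 of 1909423 = 1145653.80, rounded up to 1145654; 1,145,654 required, 1,145,259 in favor — not approved.
Series D: a majority of 325422 is 162712; 162,712 required, 162,712 in favor — approved.

Not approved — the Series C shares did not give the required vote.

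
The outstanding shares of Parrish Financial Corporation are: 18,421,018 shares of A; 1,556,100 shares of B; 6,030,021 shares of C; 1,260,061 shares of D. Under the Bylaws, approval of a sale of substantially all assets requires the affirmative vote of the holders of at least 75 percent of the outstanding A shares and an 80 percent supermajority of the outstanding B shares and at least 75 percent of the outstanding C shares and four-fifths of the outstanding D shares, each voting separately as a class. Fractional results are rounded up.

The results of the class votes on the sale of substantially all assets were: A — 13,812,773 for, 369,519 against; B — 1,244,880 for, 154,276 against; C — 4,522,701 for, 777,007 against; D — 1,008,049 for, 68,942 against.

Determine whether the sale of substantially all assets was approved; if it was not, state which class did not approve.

A: 3/4 of 18421018 = 13815763.50, rounded up to 13815764; 13,815,764 required, 13,812,773 in favor — not approved.
B: 4/5 of 1556100 = 1244880; 1,244,880 required, 1,244,880 in favor — approved.
C: 3/4 of 6030021 = 4522515.75, rounded up to 4522516; 4,522,516 required, 4,522,701 in favor — approved.
D: 4/5 of 1260061 = 1008048.80, rounded up to 1008049; 1,008,049 required, 1,008,049 in favor — approved.

Not approved — the A shares did not give the required vote.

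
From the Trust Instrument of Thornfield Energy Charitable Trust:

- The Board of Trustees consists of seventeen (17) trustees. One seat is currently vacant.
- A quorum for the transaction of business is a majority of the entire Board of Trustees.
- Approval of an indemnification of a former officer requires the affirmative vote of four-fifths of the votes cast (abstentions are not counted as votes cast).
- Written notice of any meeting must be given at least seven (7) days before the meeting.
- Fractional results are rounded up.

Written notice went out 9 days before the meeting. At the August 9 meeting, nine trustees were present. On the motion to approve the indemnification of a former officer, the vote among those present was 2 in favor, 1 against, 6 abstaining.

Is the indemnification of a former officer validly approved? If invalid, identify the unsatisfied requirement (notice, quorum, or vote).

Invalid — vote requirement not satisfied.

Notice: 9 days given; 7 required (9 ≥ 7). Satisfied.
Quorum: 9 present; quorum is 9. Satisfied.
Vote: the indemnification of a former officer requires four-fifths of the votes cast (9 present − 6 abstaining = 3). 4/5 of 3 = 2.40, rounded up to 3, so 3 affirmative votes are needed; 2 voted in favor. Not satisfied.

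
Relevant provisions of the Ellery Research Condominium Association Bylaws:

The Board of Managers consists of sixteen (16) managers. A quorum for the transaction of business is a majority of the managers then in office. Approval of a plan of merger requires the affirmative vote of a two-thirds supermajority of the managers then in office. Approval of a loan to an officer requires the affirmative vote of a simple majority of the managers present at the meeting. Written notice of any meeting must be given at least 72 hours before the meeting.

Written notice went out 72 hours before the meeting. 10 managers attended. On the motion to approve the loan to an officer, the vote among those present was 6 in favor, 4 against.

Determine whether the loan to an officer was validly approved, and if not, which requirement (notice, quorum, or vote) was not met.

Valid — all requirements satisfied.

Notice: 72 hours given; 72 required (72 ≥ 72). Satisfied.
Quorum: 10 present; quorum is 9. Satisfied.
Vote: the loan to an officer requires a majority of the managers present (10). A majority of 10 is 6, so 6 affirmative votes are needed; 6 voted in favor. Satisfied.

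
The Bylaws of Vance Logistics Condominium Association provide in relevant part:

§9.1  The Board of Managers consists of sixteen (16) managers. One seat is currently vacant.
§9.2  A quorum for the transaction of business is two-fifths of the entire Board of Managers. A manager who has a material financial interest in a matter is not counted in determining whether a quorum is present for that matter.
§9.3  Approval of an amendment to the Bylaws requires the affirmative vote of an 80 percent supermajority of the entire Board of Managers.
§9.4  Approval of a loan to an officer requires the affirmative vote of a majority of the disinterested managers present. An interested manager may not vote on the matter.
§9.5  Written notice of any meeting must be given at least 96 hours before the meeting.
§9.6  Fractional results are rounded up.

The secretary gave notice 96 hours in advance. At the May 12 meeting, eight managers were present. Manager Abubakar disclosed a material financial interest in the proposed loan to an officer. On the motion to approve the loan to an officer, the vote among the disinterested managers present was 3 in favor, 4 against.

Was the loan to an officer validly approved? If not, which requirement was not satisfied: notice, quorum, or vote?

Invalid — vote requirement not satisfied.

Notice: 96 hours given; 96 required (96 ≥ 96). Satisfied.
Quorum: 8 present, but the 1 interested manager does not count, leaving 7. Quorum is 7. Satisfied.
Vote: the loan to an officer requires a majority of the disinterested managers present (8 − 1 = 7). A majority of 7 is 4, so 4 affirmative votes are needed; 3 voted in favor. Not satisfied.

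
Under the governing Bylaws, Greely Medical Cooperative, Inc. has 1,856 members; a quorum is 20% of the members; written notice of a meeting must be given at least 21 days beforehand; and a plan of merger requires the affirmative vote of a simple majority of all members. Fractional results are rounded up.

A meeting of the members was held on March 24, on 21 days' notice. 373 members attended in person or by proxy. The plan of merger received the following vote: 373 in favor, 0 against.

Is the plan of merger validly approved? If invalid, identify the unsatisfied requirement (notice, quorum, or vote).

Notice: 21 days given; 21 required. Satisfied.
Quorum: 20% of 1,856 = 371.20, rounded up to 372; 373 present. Satisfied.
Vote: requires a majority of all members (1,856); a majority of 1856 is 929, so 929 needed; 373 in favor. Not satisfied.

Invalid — vote requirement not satisfied.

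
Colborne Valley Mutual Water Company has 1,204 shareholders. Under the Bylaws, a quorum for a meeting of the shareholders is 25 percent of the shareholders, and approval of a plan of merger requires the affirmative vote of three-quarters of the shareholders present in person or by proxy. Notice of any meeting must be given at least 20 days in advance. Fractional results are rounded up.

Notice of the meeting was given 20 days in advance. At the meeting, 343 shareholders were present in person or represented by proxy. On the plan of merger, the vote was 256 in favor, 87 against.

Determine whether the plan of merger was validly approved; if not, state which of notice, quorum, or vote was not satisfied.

Notice: 20 days given; 20 required. Satisfied.
Quorum: 25% of 1,204 = 301; 343 present. Satisfied.
Vote: requires three-fourths of those present (343); 3/4 of 343 = 257.25, rounded up to 258, so 258 needed; 256 in favor. Not satisfied.

Invalid — vote requirement not satisfied.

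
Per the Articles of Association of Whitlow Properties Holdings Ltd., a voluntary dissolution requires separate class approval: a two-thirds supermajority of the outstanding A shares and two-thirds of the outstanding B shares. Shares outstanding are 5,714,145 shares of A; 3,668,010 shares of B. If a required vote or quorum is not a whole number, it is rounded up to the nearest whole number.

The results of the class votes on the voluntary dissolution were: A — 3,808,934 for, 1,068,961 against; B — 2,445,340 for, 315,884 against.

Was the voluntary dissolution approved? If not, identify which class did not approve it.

Not approved — the A shares did not give the required vote.

A: 2/3 of 5714145 = 3809430; 3,809,430 required, 3,808,934 in favor — not approved.
B: 2/3 of 3668010 = 2445340; 2,445,340 required, 2,445,340 in favor — approved.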